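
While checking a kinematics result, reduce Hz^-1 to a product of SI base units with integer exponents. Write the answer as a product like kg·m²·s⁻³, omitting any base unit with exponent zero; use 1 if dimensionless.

Hz = 1/s = s⁻¹ (frequency is cycles per second).
So Hz⁻¹ = s.

s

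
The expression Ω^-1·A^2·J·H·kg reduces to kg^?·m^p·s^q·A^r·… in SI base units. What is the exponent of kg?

2

Ω = kg·m²·s⁻³·A⁻².
So Ω⁻¹ = kg⁻¹·m⁻²·s³·A².
J = kg·m²·s⁻².
H = kg·m²·s⁻²·A⁻².
Combining: Ω⁻¹·A²·J·H·kg = (kg⁻¹·m⁻²·s³·A²) · A² · (kg·m²·s⁻²) · (kg·m²·s⁻²·A⁻²) · kg = kg²·m²·s⁻¹·A².
The exponent of kg is 2.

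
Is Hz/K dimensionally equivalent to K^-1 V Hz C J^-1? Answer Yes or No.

Yes

Left side:
  Hz = s⁻¹.
  Combining: Hz·K⁻¹ = s⁻¹ · K⁻¹ = s⁻¹·K⁻¹.
Right side:
  V = W/A (potential = power per current),
      = kg·m²·s⁻³·A⁻¹.
  Hz = 1/s = s⁻¹ (frequency is cycles per second).
  C = A·s = s·A (charge = current × time).
  J = N·m (work = force × distance),
      = kg·m²·s⁻².
  So J⁻¹ = kg⁻¹·m⁻²·s².
  Combining: K⁻¹·V·Hz·C·J⁻¹ = K⁻¹ · (kg·m²·s⁻³·A⁻¹) · s⁻¹ · (s·A) · (kg⁻¹·m⁻²·s²) = s⁻¹·K⁻¹.
Both reduce to s⁻¹·K⁻¹.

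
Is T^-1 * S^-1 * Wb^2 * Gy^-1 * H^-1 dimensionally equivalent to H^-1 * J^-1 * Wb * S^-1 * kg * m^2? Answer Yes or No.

Left side:
  T = Wb/m² (flux density = flux per area),
      = kg·s⁻²·A⁻¹.
  So T⁻¹ = kg⁻¹·s²·A.
  S = 1/Ω (conductance is reciprocal resistance),
      = kg⁻¹·m⁻²·s³·A².
  So S⁻¹ = kg·m²·s⁻³·A⁻².
  Wb = V·s (flux: a volt is a weber per second),
      = kg·m²·s⁻²·A⁻¹.
  So Wb² = kg²·m⁴·s⁻⁴·A⁻².
  Gy = J/kg (absorbed dose = energy per mass),
      = m²·s⁻².
  So Gy⁻¹ = m⁻²·s².
  H = Wb/A (inductance = flux per current),
      = kg·m²·s⁻²·A⁻².
  So H⁻¹ = kg⁻¹·m⁻²·s²·A².
  Combining: T⁻¹·S⁻¹·Wb²·Gy⁻¹·H⁻¹ = (kg⁻¹·s²·A) · (kg·m²·s⁻³·A⁻²) · (kg²·m⁴·s⁻⁴·A⁻²) · (m⁻²·s²) · (kg⁻¹·m⁻²·s²·A²) = kg·m²·s⁻¹·A⁻¹.
Right side:
  H = Wb/A (inductance = flux per current),
      = kg·m²·s⁻²·A⁻².
  So H⁻¹ = kg⁻¹·m⁻²·s²·A².
  J = N·m (work = force × distance),
      = kg·m²·s⁻².
  So J⁻¹ = kg⁻¹·m⁻²·s².
  Wb = V·s (flux: a volt is a weber per second),
      = kg·m²·s⁻²·A⁻¹.
  S = 1/Ω (conductance is reciprocal resistance),
      = kg⁻¹·m⁻²·s³·A².
  So S⁻¹ = kg·m²·s⁻³·A⁻².
  Combining: H⁻¹·J⁻¹·Wb·S⁻¹·kg·m² = (kg⁻¹·m⁻²·s²·A²) · (kg⁻¹·m⁻²·s²) · (kg·m²·s⁻²·A⁻¹) · (kg·m²·s⁻³·A⁻²) · kg · m² = kg·m²·s⁻¹·A⁻¹.
Both reduce to kg·m²·s⁻¹·A⁻¹.

Yes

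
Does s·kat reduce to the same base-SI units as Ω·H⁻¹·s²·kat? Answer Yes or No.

Yes

Left side:
  kat = mol/s = s⁻¹·mol (catalytic activity).
  Combining: s·kat = s · (s⁻¹·mol) = mol.
Right side:
  Ω = V/A (resistance = voltage per current),
      = kg·m²·s⁻³·A⁻².
  H = Wb/A (inductance = flux per current),
      = kg·m²·s⁻²·A⁻².
  So H⁻¹ = kg⁻¹·m⁻²·s²·A².
  kat = mol/s = s⁻¹·mol (catalytic activity).
  Combining: Ω·H⁻¹·s²·kat = (kg·m²·s⁻³·A⁻²) · (kg⁻¹·m⁻²·s²·A²) · s² · (s⁻¹·mol) = mol.
Both reduce to mol.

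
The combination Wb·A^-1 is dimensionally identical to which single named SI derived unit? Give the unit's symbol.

Wb = V·s (flux: a volt is a weber per second),
    = kg·m²·s⁻²·A⁻¹.
Combining: Wb·A⁻¹ = (kg·m²·s⁻²·A⁻¹) · A⁻¹ = kg·m²·s⁻²·A⁻².
kg·m²·s⁻²·A⁻² is the base-SI form of the henry.

H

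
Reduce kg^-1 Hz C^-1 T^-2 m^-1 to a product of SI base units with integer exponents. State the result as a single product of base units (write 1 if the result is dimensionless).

Hz = 1/s = s⁻¹ (frequency is cycles per second).
C = A·s = s·A (charge = current × time).
So C⁻¹ = s⁻¹·A⁻¹.
T = Wb/m² (flux density = flux per area),
    = kg·s⁻²·A⁻¹.
So T⁻² = kg⁻²·s⁴·A².
Combining: kg⁻¹·Hz·C⁻¹·T⁻²·m⁻¹ = kg⁻¹ · s⁻¹ · (s⁻¹·A⁻¹) · (kg⁻²·s⁴·A²) · m⁻¹ = kg⁻³·m⁻¹·s²·A.

kg⁻³·m⁻¹·s²·A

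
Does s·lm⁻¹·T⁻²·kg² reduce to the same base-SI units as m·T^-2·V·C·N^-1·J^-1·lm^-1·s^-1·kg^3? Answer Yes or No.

Left side:
  lm = cd·sr = cd (luminous flux; sr is dimensionless).
  So lm⁻¹ = cd⁻¹.
  T = Wb/m² (flux density = flux per area),
      = kg·s⁻²·A⁻¹.
  So T⁻² = kg⁻²·s⁴·A².
  Combining: s·lm⁻¹·T⁻²·kg² = s · cd⁻¹ · (kg⁻²·s⁴·A²) · kg² = s⁵·A²·cd⁻¹.
Right side:
  T = Wb/m² (flux density = flux per area),
      = kg·s⁻²·A⁻¹.
  So T⁻² = kg⁻²·s⁴·A².
  V = W/A (potential = power per current),
      = kg·m²·s⁻³·A⁻¹.
  C = A·s = s·A (charge = current × time).
  N = kg·m/s² = kg·m·s⁻² (force = mass × acceleration).
  So N⁻¹ = kg⁻¹·m⁻¹·s².
  J = N·m (work = force × distance),
      = kg·m²·s⁻².
  So J⁻¹ = kg⁻¹·m⁻²·s².
  lm = cd·sr = cd (luminous flux; sr is dimensionless).
  So lm⁻¹ = cd⁻¹.
  Combining: m·T⁻²·V·C·N⁻¹·J⁻¹·lm⁻¹·s⁻¹·kg³ = m · (kg⁻²·s⁴·A²) · (kg·m²·s⁻³·A⁻¹) · (s·A) · (kg⁻¹·m⁻¹·s²) · (kg⁻¹·m⁻²·s²) · cd⁻¹ · s⁻¹ · kg³ = s⁵·A²·cd⁻¹.
Both reduce to s⁵·A²·cd⁻¹.

Yes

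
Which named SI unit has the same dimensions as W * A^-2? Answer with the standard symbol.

Ω

W = J/s (power = energy per time),
    = kg·m²·s⁻³.
Combining: W·A⁻² = (kg·m²·s⁻³) · A⁻² = kg·m²·s⁻³·A⁻².
kg·m²·s⁻³·A⁻² is the base-SI form of the ohm.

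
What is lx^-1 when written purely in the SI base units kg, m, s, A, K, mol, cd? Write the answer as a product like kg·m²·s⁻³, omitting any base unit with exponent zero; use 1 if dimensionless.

lx = lm/m² (illuminance = luminous flux per area),
    = m⁻²·cd.
So lx⁻¹ = m²·cd⁻¹.

m²·cd⁻¹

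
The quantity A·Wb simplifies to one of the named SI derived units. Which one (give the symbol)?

J

Wb = kg·m²·s⁻²·A⁻¹.
Combining: A·Wb = A · (kg·m²·s⁻²·A⁻¹) = kg·m²·s⁻².
kg·m²·s⁻² is the base-SI form of the joule.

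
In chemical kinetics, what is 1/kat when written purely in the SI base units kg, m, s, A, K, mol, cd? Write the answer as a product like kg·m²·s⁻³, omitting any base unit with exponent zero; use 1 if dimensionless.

s·mol⁻¹

kat = mol/s = s⁻¹·mol (catalytic activity).
So kat⁻¹ = s·mol⁻¹.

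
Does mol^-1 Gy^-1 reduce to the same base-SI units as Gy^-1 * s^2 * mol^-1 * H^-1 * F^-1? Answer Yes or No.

Yes

Left side:
  Gy = J/kg (absorbed dose = energy per mass),
      = m²·s⁻².
  So Gy⁻¹ = m⁻²·s².
  Combining: mol⁻¹·Gy⁻¹ = mol⁻¹ · (m⁻²·s²) = m⁻²·s²·mol⁻¹.
Right side:
  Gy = m²·s⁻².
  So Gy⁻¹ = m⁻²·s².
  H = kg·m²·s⁻²·A⁻².
  So H⁻¹ = kg⁻¹·m⁻²·s²·A².
  F = kg⁻¹·m⁻²·s⁴·A².
  So F⁻¹ = kg·m²·s⁻⁴·A⁻².
  Combining: Gy⁻¹·s²·mol⁻¹·H⁻¹·F⁻¹ = (m⁻²·s²) · s² · mol⁻¹ · (kg⁻¹·m⁻²·s²·A²) · (kg·m²·s⁻⁴·A⁻²) = m⁻²·s²·mol⁻¹.
Both reduce to m⁻²·s²·mol⁻¹.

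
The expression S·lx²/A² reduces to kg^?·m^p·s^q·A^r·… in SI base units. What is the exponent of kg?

S = kg⁻¹·m⁻²·s³·A².
lx = m⁻²·cd.
So lx² = m⁻⁴·cd².
Combining: S·A⁻²·lx² = (kg⁻¹·m⁻²·s³·A²) · A⁻² · (m⁻⁴·cd²) = kg⁻¹·m⁻⁶·s³·cd².
The exponent of kg is -1.

-1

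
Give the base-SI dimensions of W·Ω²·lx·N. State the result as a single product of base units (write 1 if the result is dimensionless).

W = J/s (power = energy per time),
    = kg·m²·s⁻³.
Ω = V/A (resistance = voltage per current),
    = kg·m²·s⁻³·A⁻².
So Ω² = kg²·m⁴·s⁻⁶·A⁻⁴.
lx = lm/m² (illuminance = luminous flux per area),
    = m⁻²·cd.
N = kg·m/s² = kg·m·s⁻² (force = mass × acceleration).
Combining: W·Ω²·lx·N = (kg·m²·s⁻³) · (kg²·m⁴·s⁻⁶·A⁻⁴) · (m⁻²·cd) · (kg·m·s⁻²) = kg⁴·m⁵·s⁻¹¹·A⁻⁴·cd.

kg⁴·m⁵·s⁻¹¹·A⁻⁴·cd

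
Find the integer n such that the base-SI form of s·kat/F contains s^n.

F = C/V (capacitance = charge per voltage),
    = A·s/(kg·m²·s⁻³·A⁻¹) (substituting C and V),
    = kg⁻¹·m⁻²·s⁴·A².
So F⁻¹ = kg·m²·s⁻⁴·A⁻².
kat = mol/s = s⁻¹·mol (catalytic activity).
Combining: s·F⁻¹·kat = s · (kg·m²·s⁻⁴·A⁻²) · (s⁻¹·mol) = kg·m²·s⁻⁴·A⁻²·mol.
The exponent of s is -4.

-4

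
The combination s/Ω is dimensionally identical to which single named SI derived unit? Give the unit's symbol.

F

Ω = kg·m²·s⁻³·A⁻².
So Ω⁻¹ = kg⁻¹·m⁻²·s³·A².
Combining: Ω⁻¹·s = (kg⁻¹·m⁻²·s³·A²) · s = kg⁻¹·m⁻²·s⁴·A².
kg⁻¹·m⁻²·s⁴·A² is the base-SI form of the farad.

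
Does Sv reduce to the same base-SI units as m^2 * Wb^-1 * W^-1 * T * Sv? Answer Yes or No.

No

Left side:
  Sv = m²·s⁻².
Right side:
  Wb = V·s (flux: a volt is a weber per second),
      = kg·m²·s⁻²·A⁻¹.
  So Wb⁻¹ = kg⁻¹·m⁻²·s²·A.
  W = J/s (power = energy per time),
      = kg·m²·s⁻³.
  So W⁻¹ = kg⁻¹·m⁻²·s³.
  T = Wb/m² (flux density = flux per area),
      = kg·s⁻²·A⁻¹.
  Sv = J/kg (equivalent dose = energy per mass),
      = m²·s⁻².
  Combining: m²·Wb⁻¹·W⁻¹·T·Sv = m² · (kg⁻¹·m⁻²·s²·A) · (kg⁻¹·m⁻²·s³) · (kg·s⁻²·A⁻¹) · (m²·s⁻²) = kg⁻¹·s.
Left is m²·s⁻²; right is kg⁻¹·s — different.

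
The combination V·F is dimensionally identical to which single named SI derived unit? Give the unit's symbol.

C

V = kg·m²·s⁻³·A⁻¹.
F = kg⁻¹·m⁻²·s⁴·A².
Combining: V·F = (kg·m²·s⁻³·A⁻¹) · (kg⁻¹·m⁻²·s⁴·A²) = s·A.
s·A is the base-SI form of the coulomb.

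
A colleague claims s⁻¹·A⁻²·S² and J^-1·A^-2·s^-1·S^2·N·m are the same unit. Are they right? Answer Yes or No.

Yes

Left side:
  S = 1/Ω (conductance is reciprocal resistance),
      = kg⁻¹·m⁻²·s³·A².
  So S² = kg⁻²·m⁻⁴·s⁶·A⁴.
  Combining: s⁻¹·A⁻²·S² = s⁻¹ · A⁻² · (kg⁻²·m⁻⁴·s⁶·A⁴) = kg⁻²·m⁻⁴·s⁵·A².
Right side:
  J = N·m (work = force × distance),
      = kg·m²·s⁻².
  So J⁻¹ = kg⁻¹·m⁻²·s².
  S = 1/Ω (conductance is reciprocal resistance),
      = kg⁻¹·m⁻²·s³·A².
  So S² = kg⁻²·m⁻⁴·s⁶·A⁴.
  N = kg·m/s² = kg·m·s⁻² (force = mass × acceleration).
  Combining: J⁻¹·A⁻²·s⁻¹·S²·N·m = (kg⁻¹·m⁻²·s²) · A⁻² · s⁻¹ · (kg⁻²·m⁻⁴·s⁶·A⁴) · (kg·m·s⁻²) · m = kg⁻²·m⁻⁴·s⁵·A².
Both reduce to kg⁻²·m⁻⁴·s⁵·A².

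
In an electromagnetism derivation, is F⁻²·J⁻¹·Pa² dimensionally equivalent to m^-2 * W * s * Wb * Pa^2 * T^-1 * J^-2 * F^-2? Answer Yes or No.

Yes

Left side:
  F = C/V (capacitance = charge per voltage),
      = A·s/(kg·m²·s⁻³·A⁻¹) (substituting C and V),
      = kg⁻¹·m⁻²·s⁴·A².
  So F⁻² = kg²·m⁴·s⁻⁸·A⁻⁴.
  J = N·m (work = force × distance),
      = kg·m²·s⁻².
  So J⁻¹ = kg⁻¹·m⁻²·s².
  Pa = N/m² (pressure = force per area),
      = kg·m⁻¹·s⁻².
  So Pa² = kg²·m⁻²·s⁻⁴.
  Combining: F⁻²·J⁻¹·Pa² = (kg²·m⁴·s⁻⁸·A⁻⁴) · (kg⁻¹·m⁻²·s²) · (kg²·m⁻²·s⁻⁴) = kg³·s⁻¹⁰·A⁻⁴.
Right side:
  W = kg·m²·s⁻³.
  Wb = kg·m²·s⁻²·A⁻¹.
  Pa = kg·m⁻¹·s⁻².
  So Pa² = kg²·m⁻²·s⁻⁴.
  T = kg·s⁻²·A⁻¹.
  So T⁻¹ = kg⁻¹·s²·A.
  J = kg·m²·s⁻².
  So J⁻² = kg⁻²·m⁻⁴·s⁴.
  F = kg⁻¹·m⁻²·s⁴·A².
  So F⁻² = kg²·m⁴·s⁻⁸·A⁻⁴.
  Combining: m⁻²·W·s·Wb·Pa²·T⁻¹·J⁻²·F⁻² = m⁻² · (kg·m²·s⁻³) · s · (kg·m²·s⁻²·A⁻¹) · (kg²·m⁻²·s⁻⁴) · (kg⁻¹·s²·A) · (kg⁻²·m⁻⁴·s⁴) · (kg²·m⁴·s⁻⁸·A⁻⁴) = kg³·s⁻¹⁰·A⁻⁴.
Both reduce to kg³·s⁻¹⁰·A⁻⁴.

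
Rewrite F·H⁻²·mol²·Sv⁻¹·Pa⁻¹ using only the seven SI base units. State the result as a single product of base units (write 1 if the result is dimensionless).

F = C/V (capacitance = charge per voltage),
    = A·s/(kg·m²·s⁻³·A⁻¹) (substituting C and V),
    = kg⁻¹·m⁻²·s⁴·A².
H = Wb/A (inductance = flux per current),
    = kg·m²·s⁻²·A⁻².
So H⁻² = kg⁻²·m⁻⁴·s⁴·A⁴.
Sv = J/kg (equivalent dose = energy per mass),
    = m²·s⁻².
So Sv⁻¹ = m⁻²·s².
Pa = N/m² (pressure = force per area),
    = kg·m⁻¹·s⁻².
So Pa⁻¹ = kg⁻¹·m·s².
Combining: F·H⁻²·mol²·Sv⁻¹·Pa⁻¹ = (kg⁻¹·m⁻²·s⁴·A²) · (kg⁻²·m⁻⁴·s⁴·A⁴) · mol² · (m⁻²·s²) · (kg⁻¹·m·s²) = kg⁻⁴·m⁻⁷·s¹²·A⁶·mol².

kg⁻⁴·m⁻⁷·s¹²·A⁶·mol²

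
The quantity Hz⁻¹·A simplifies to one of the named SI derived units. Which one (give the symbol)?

C

Hz = s⁻¹.
So Hz⁻¹ = s.
Combining: Hz⁻¹·A = s · A = s·A.
s·A is the base-SI form of the coulomb.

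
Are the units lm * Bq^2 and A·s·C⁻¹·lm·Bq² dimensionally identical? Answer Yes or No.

Left side:
  lm = cd.
  Bq = s⁻¹.
  So Bq² = s⁻².
  Combining: lm·Bq² = cd · s⁻² = s⁻²·cd.
Right side:
  C = s·A.
  So C⁻¹ = s⁻¹·A⁻¹.
  lm = cd.
  Bq = s⁻¹.
  So Bq² = s⁻².
  Combining: A·s·C⁻¹·lm·Bq² = A · s · (s⁻¹·A⁻¹) · cd · s⁻² = s⁻²·cd.
Both reduce to s⁻²·cd.

Yes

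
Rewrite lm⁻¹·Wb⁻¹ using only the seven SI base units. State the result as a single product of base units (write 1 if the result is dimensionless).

kg⁻¹·m⁻²·s²·A·cd⁻¹

lm = cd·sr = cd (luminous flux; sr is dimensionless).
So lm⁻¹ = cd⁻¹.
Wb = V·s (flux: a volt is a weber per second),
    = kg·m²·s⁻²·A⁻¹.
So Wb⁻¹ = kg⁻¹·m⁻²·s²·A.
Combining: lm⁻¹·Wb⁻¹ = cd⁻¹ · (kg⁻¹·m⁻²·s²·A) = kg⁻¹·m⁻²·s²·A·cd⁻¹.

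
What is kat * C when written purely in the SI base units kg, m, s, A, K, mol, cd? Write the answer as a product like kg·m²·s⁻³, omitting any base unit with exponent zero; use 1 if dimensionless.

kat = mol/s = s⁻¹·mol (catalytic activity).
C = A·s = s·A (charge = current × time).
Combining: kat·C = (s⁻¹·mol) · (s·A) = A·mol.

A·mol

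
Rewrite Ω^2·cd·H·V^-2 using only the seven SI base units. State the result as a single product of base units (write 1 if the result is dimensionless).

kg·m²·s⁻²·A⁻⁴·cd

Ω = V/A (resistance = voltage per current),
    = kg·m²·s⁻³·A⁻².
So Ω² = kg²·m⁴·s⁻⁶·A⁻⁴.
H = Wb/A (inductance = flux per current),
    = kg·m²·s⁻²·A⁻².
V = W/A (potential = power per current),
    = kg·m²·s⁻³·A⁻¹.
So V⁻² = kg⁻²·m⁻⁴·s⁶·A².
Combining: Ω²·cd·H·V⁻² = (kg²·m⁴·s⁻⁶·A⁻⁴) · cd · (kg·m²·s⁻²·A⁻²) · (kg⁻²·m⁻⁴·s⁶·A²) = kg·m²·s⁻²·A⁻⁴·cd.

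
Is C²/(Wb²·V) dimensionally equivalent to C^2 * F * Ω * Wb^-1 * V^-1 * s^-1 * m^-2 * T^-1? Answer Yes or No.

Yes

Left side:
  Wb = V·s (flux: a volt is a weber per second),
      = kg·m²·s⁻²·A⁻¹.
  So Wb⁻² = kg⁻²·m⁻⁴·s⁴·A².
  V = W/A (potential = power per current),
      = kg·m²·s⁻³·A⁻¹.
  So V⁻¹ = kg⁻¹·m⁻²·s³·A.
  C = A·s = s·A (charge = current × time).
  So C² = s²·A².
  Combining: Wb⁻²·V⁻¹·C² = (kg⁻²·m⁻⁴·s⁴·A²) · (kg⁻¹·m⁻²·s³·A) · (s²·A²) = kg⁻³·m⁻⁶·s⁹·A⁵.
Right side:
  C = A·s = s·A (charge = current × time).
  So C² = s²·A².
  F = C/V (capacitance = charge per voltage),
      = A·s/(kg·m²·s⁻³·A⁻¹) (substituting C and V),
      = kg⁻¹·m⁻²·s⁴·A².
  Ω = V/A (resistance = voltage per current),
      = kg·m²·s⁻³·A⁻².
  Wb = V·s (flux: a volt is a weber per second),
      = kg·m²·s⁻²·A⁻¹.
  So Wb⁻¹ = kg⁻¹·m⁻²·s²·A.
  V = W/A (potential = power per current),
      = kg·m²·s⁻³·A⁻¹.
  So V⁻¹ = kg⁻¹·m⁻²·s³·A.
  T = Wb/m² (flux density = flux per area),
      = kg·s⁻²·A⁻¹.
  So T⁻¹ = kg⁻¹·s²·A.
  Combining: C²·F·Ω·Wb⁻¹·V⁻¹·s⁻¹·m⁻²·T⁻¹ = (s²·A²) · (kg⁻¹·m⁻²·s⁴·A²) · (kg·m²·s⁻³·A⁻²) · (kg⁻¹·m⁻²·s²·A) · (kg⁻¹·m⁻²·s³·A) · s⁻¹ · m⁻² · (kg⁻¹·s²·A) = kg⁻³·m⁻⁶·s⁹·A⁵.
Both reduce to kg⁻³·m⁻⁶·s⁹·A⁵.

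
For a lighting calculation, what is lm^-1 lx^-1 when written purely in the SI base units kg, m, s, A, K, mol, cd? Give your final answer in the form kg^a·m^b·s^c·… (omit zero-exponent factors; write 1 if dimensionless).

m²·cd⁻²

lm = cd·sr = cd (luminous flux; sr is dimensionless).
So lm⁻¹ = cd⁻¹.
lx = lm/m² (illuminance = luminous flux per area),
    = m⁻²·cd.
So lx⁻¹ = m²·cd⁻¹.
Combining: lm⁻¹·lx⁻¹ = cd⁻¹ · (m²·cd⁻¹) = m²·cd⁻².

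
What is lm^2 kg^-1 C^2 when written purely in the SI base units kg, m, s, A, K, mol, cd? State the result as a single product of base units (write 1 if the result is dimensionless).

kg⁻¹·s²·A²·cd²

lm = cd·sr = cd (luminous flux; sr is dimensionless).
So lm² = cd².
C = A·s = s·A (charge = current × time).
So C² = s²·A².
Combining: lm²·kg⁻¹·C² = cd² · kg⁻¹ · (s²·A²) = kg⁻¹·s²·A²·cd².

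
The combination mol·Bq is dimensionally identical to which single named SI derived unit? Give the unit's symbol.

kat

Bq = 1/s = s⁻¹ (activity is decays per second).
Combining: mol·Bq = mol · s⁻¹ = s⁻¹·mol.
s⁻¹·mol is the base-SI form of the katal.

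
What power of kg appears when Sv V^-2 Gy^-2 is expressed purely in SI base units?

Sv = m²·s⁻².
V = kg·m²·s⁻³·A⁻¹.
So V⁻² = kg⁻²·m⁻⁴·s⁶·A².
Gy = m²·s⁻².
So Gy⁻² = m⁻⁴·s⁴.
Combining: Sv·V⁻²·Gy⁻² = (m²·s⁻²) · (kg⁻²·m⁻⁴·s⁶·A²) · (m⁻⁴·s⁴) = kg⁻²·m⁻⁶·s⁸·A².
The exponent of kg is -2.

-2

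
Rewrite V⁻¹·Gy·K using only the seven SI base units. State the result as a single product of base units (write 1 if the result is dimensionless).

kg⁻¹·s·A·K

V = W/A (potential = power per current),
    = kg·m²·s⁻³·A⁻¹.
So V⁻¹ = kg⁻¹·m⁻²·s³·A.
Gy = J/kg (absorbed dose = energy per mass),
    = m²·s⁻².
Combining: V⁻¹·Gy·K = (kg⁻¹·m⁻²·s³·A) · (m²·s⁻²) · K = kg⁻¹·s·A·K.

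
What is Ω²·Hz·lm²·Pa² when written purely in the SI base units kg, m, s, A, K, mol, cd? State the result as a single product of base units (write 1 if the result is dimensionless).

kg⁴·m²·s⁻¹¹·A⁻⁴·cd²

Ω = V/A (resistance = voltage per current),
    = kg·m²·s⁻³·A⁻².
So Ω² = kg²·m⁴·s⁻⁶·A⁻⁴.
Hz = 1/s = s⁻¹ (frequency is cycles per second).
lm = cd·sr = cd (luminous flux; sr is dimensionless).
So lm² = cd².
Pa = N/m² (pressure = force per area),
    = kg·m⁻¹·s⁻².
So Pa² = kg²·m⁻²·s⁻⁴.
Combining: Ω²·Hz·lm²·Pa² = (kg²·m⁴·s⁻⁶·A⁻⁴) · s⁻¹ · cd² · (kg²·m⁻²·s⁻⁴) = kg⁴·m²·s⁻¹¹·A⁻⁴·cd².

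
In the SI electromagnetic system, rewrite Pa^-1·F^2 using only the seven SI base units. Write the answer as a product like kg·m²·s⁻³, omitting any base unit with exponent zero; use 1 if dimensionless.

kg⁻³·m⁻³·s¹⁰·A⁴

Pa = N/m² (pressure = force per area),
    = kg·m⁻¹·s⁻².
So Pa⁻¹ = kg⁻¹·m·s².
F = C/V (capacitance = charge per voltage),
    = A·s/(kg·m²·s⁻³·A⁻¹) (substituting C and V),
    = kg⁻¹·m⁻²·s⁴·A².
So F² = kg⁻²·m⁻⁴·s⁸·A⁴.
Combining: Pa⁻¹·F² = (kg⁻¹·m·s²) · (kg⁻²·m⁻⁴·s⁸·A⁴) = kg⁻³·m⁻³·s¹⁰·A⁴.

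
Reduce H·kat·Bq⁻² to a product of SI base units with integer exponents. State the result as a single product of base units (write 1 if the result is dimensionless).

kg·m²·s⁻¹·A⁻²·mol

H = Wb/A (inductance = flux per current),
    = kg·m²·s⁻²·A⁻².
kat = mol/s = s⁻¹·mol (catalytic activity).
Bq = 1/s = s⁻¹ (activity is decays per second).
So Bq⁻² = s².
Combining: H·kat·Bq⁻² = (kg·m²·s⁻²·A⁻²) · (s⁻¹·mol) · s² = kg·m²·s⁻¹·A⁻²·mol.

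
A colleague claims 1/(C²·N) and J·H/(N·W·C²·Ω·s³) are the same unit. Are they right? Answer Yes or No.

No

Left side:
  C = s·A.
  So C⁻² = s⁻²·A⁻².
  N = kg·m·s⁻².
  So N⁻¹ = kg⁻¹·m⁻¹·s².
  Combining: C⁻²·N⁻¹ = (s⁻²·A⁻²) · (kg⁻¹·m⁻¹·s²) = kg⁻¹·m⁻¹·A⁻².
Right side:
  N = kg·m/s² = kg·m·s⁻² (force = mass × acceleration).
  So N⁻¹ = kg⁻¹·m⁻¹·s².
  J = N·m (work = force × distance),
      = kg·m²·s⁻².
  W = J/s (power = energy per time),
      = kg·m²·s⁻³.
  So W⁻¹ = kg⁻¹·m⁻²·s³.
  C = A·s = s·A (charge = current × time).
  So C⁻² = s⁻²·A⁻².
  Ω = V/A (resistance = voltage per current),
      = kg·m²·s⁻³·A⁻².
  So Ω⁻¹ = kg⁻¹·m⁻²·s³·A².
  H = Wb/A (inductance = flux per current),
      = kg·m²·s⁻²·A⁻².
  Combining: N⁻¹·J·W⁻¹·C⁻²·Ω⁻¹·s⁻³·H = (kg⁻¹·m⁻¹·s²) · (kg·m²·s⁻²) · (kg⁻¹·m⁻²·s³) · (s⁻²·A⁻²) · (kg⁻¹·m⁻²·s³·A²) · s⁻³ · (kg·m²·s⁻²·A⁻²) = kg⁻¹·m⁻¹·s⁻¹·A⁻².
Left is kg⁻¹·m⁻¹·A⁻²; right is kg⁻¹·m⁻¹·s⁻¹·A⁻² — different.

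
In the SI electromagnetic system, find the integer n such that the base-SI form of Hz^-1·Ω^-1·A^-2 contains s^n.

4

Hz = 1/s = s⁻¹ (frequency is cycles per second).
So Hz⁻¹ = s.
Ω = V/A (resistance = voltage per current),
    = kg·m²·s⁻³·A⁻².
So Ω⁻¹ = kg⁻¹·m⁻²·s³·A².
Combining: Hz⁻¹·Ω⁻¹·A⁻² = s · (kg⁻¹·m⁻²·s³·A²) · A⁻² = kg⁻¹·m⁻²·s⁴.
The exponent of s is 4.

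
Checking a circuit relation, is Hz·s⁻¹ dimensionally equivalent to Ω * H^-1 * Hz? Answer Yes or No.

Yes

Left side:
  Hz = 1/s = s⁻¹ (frequency is cycles per second).
  Combining: Hz·s⁻¹ = s⁻¹ · s⁻¹ = s⁻².
Right side:
  Ω = V/A (resistance = voltage per current),
      = kg·m²·s⁻³·A⁻².
  H = Wb/A (inductance = flux per current),
      = kg·m²·s⁻²·A⁻².
  So H⁻¹ = kg⁻¹·m⁻²·s²·A².
  Hz = 1/s = s⁻¹ (frequency is cycles per second).
  Combining: Ω·H⁻¹·Hz = (kg·m²·s⁻³·A⁻²) · (kg⁻¹·m⁻²·s²·A²) · s⁻¹ = s⁻².
Both reduce to s⁻².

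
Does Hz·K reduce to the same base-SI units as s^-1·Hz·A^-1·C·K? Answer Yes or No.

Left side:
  Hz = s⁻¹.
  Combining: Hz·K = s⁻¹ · K = s⁻¹·K.
Right side:
  Hz = s⁻¹.
  C = s·A.
  Combining: s⁻¹·Hz·A⁻¹·C·K = s⁻¹ · s⁻¹ · A⁻¹ · (s·A) · K = s⁻¹·K.
Both reduce to s⁻¹·K.

Yes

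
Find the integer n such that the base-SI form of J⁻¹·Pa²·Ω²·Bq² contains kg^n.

J = N·m (work = force × distance),
    = kg·m²·s⁻².
So J⁻¹ = kg⁻¹·m⁻²·s².
Pa = N/m² (pressure = force per area),
    = kg·m⁻¹·s⁻².
So Pa² = kg²·m⁻²·s⁻⁴.
Ω = V/A (resistance = voltage per current),
    = kg·m²·s⁻³·A⁻².
So Ω² = kg²·m⁴·s⁻⁶·A⁻⁴.
Bq = 1/s = s⁻¹ (activity is decays per second).
So Bq² = s⁻².
Combining: J⁻¹·Pa²·Ω²·Bq² = (kg⁻¹·m⁻²·s²) · (kg²·m⁻²·s⁻⁴) · (kg²·m⁴·s⁻⁶·A⁻⁴) · s⁻² = kg³·s⁻¹⁰·A⁻⁴.
The exponent of kg is 3.

3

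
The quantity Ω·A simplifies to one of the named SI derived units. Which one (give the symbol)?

Ω = V/A (resistance = voltage per current),
    = kg·m²·s⁻³·A⁻².
Combining: Ω·A = (kg·m²·s⁻³·A⁻²) · A = kg·m²·s⁻³·A⁻¹.
kg·m²·s⁻³·A⁻¹ is the base-SI form of the volt.

V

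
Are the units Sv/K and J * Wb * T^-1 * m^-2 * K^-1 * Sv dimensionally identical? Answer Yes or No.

Left side:
  Sv = m²·s⁻².
  Combining: Sv·K⁻¹ = (m²·s⁻²) · K⁻¹ = m²·s⁻²·K⁻¹.
Right side:
  J = N·m (work = force × distance),
      = kg·m²·s⁻².
  Wb = V·s (flux: a volt is a weber per second),
      = kg·m²·s⁻²·A⁻¹.
  T = Wb/m² (flux density = flux per area),
      = kg·s⁻²·A⁻¹.
  So T⁻¹ = kg⁻¹·s²·A.
  Sv = J/kg (equivalent dose = energy per mass),
      = m²·s⁻².
  Combining: J·Wb·T⁻¹·m⁻²·K⁻¹·Sv = (kg·m²·s⁻²) · (kg·m²·s⁻²·A⁻¹) · (kg⁻¹·s²·A) · m⁻² · K⁻¹ · (m²·s⁻²) = kg·m⁴·s⁻⁴·K⁻¹.
Left is m²·s⁻²·K⁻¹; right is kg·m⁴·s⁻⁴·K⁻¹ — different.

No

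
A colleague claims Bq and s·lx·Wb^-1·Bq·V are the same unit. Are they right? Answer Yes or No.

Left side:
  Bq = 1/s = s⁻¹ (activity is decays per second).
Right side:
  lx = lm/m² (illuminance = luminous flux per area),
      = m⁻²·cd.
  Wb = V·s (flux: a volt is a weber per second),
      = kg·m²·s⁻²·A⁻¹.
  So Wb⁻¹ = kg⁻¹·m⁻²·s²·A.
  Bq = 1/s = s⁻¹ (activity is decays per second).
  V = W/A (potential = power per current),
      = kg·m²·s⁻³·A⁻¹.
  Combining: s·lx·Wb⁻¹·Bq·V = s · (m⁻²·cd) · (kg⁻¹·m⁻²·s²·A) · s⁻¹ · (kg·m²·s⁻³·A⁻¹) = m⁻²·s⁻¹·cd.
Left is s⁻¹; right is m⁻²·s⁻¹·cd — different.

No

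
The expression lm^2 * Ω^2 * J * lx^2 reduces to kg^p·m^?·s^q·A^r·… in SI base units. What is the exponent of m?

2

lm = cd·sr = cd (luminous flux; sr is dimensionless).
So lm² = cd².
Ω = V/A (resistance = voltage per current),
    = kg·m²·s⁻³·A⁻².
So Ω² = kg²·m⁴·s⁻⁶·A⁻⁴.
J = N·m (work = force × distance),
    = kg·m²·s⁻².
lx = lm/m² (illuminance = luminous flux per area),
    = m⁻²·cd.
So lx² = m⁻⁴·cd².
Combining: lm²·Ω²·J·lx² = cd² · (kg²·m⁴·s⁻⁶·A⁻⁴) · (kg·m²·s⁻²) · (m⁻⁴·cd²) = kg³·m²·s⁻⁸·A⁻⁴·cd⁴.
The exponent of m is 2.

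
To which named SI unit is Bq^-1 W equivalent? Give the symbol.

J

Bq = 1/s = s⁻¹ (activity is decays per second).
So Bq⁻¹ = s.
W = J/s (power = energy per time),
    = kg·m²·s⁻³.
Combining: Bq⁻¹·W = s · (kg·m²·s⁻³) = kg·m²·s⁻².
kg·m²·s⁻² is the base-SI form of the joule.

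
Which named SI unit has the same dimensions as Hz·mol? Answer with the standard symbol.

kat

Hz = 1/s = s⁻¹ (frequency is cycles per second).
Combining: Hz·mol = s⁻¹ · mol = s⁻¹·mol.
s⁻¹·mol is the base-SI form of the katal.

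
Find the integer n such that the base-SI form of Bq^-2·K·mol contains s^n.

2

Bq = 1/s = s⁻¹ (activity is decays per second).
So Bq⁻² = s².
Combining: Bq⁻²·K·mol = s² · K · mol = s²·K·mol.
The exponent of s is 2.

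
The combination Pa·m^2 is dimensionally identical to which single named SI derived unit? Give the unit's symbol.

Pa = N/m² (pressure = force per area),
    = kg·m⁻¹·s⁻².
Combining: Pa·m² = (kg·m⁻¹·s⁻²) · m² = kg·m·s⁻².
kg·m·s⁻² is the base-SI form of the newton.

N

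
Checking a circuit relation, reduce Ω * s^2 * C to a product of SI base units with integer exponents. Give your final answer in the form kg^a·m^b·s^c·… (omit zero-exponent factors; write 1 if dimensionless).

kg·m²·A⁻¹

Ω = V/A (resistance = voltage per current),
    = kg·m²·s⁻³·A⁻².
C = A·s = s·A (charge = current × time).
Combining: Ω·s²·C = (kg·m²·s⁻³·A⁻²) · s² · (s·A) = kg·m²·A⁻¹.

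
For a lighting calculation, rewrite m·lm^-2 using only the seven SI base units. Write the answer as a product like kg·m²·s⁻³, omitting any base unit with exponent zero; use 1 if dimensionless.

lm = cd·sr = cd (luminous flux; sr is dimensionless).
So lm⁻² = cd⁻².
Combining: m·lm⁻² = m · cd⁻² = m·cd⁻².

m·cd⁻²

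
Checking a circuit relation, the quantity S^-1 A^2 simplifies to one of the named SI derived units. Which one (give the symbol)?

S = kg⁻¹·m⁻²·s³·A².
So S⁻¹ = kg·m²·s⁻³·A⁻².
Combining: S⁻¹·A² = (kg·m²·s⁻³·A⁻²) · A² = kg·m²·s⁻³.
kg·m²·s⁻³ is the base-SI form of the watt.

W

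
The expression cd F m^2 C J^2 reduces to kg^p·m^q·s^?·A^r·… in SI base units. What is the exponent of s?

F = C/V (capacitance = charge per voltage),
    = A·s/(kg·m²·s⁻³·A⁻¹) (substituting C and V),
    = kg⁻¹·m⁻²·s⁴·A².
C = A·s = s·A (charge = current × time).
J = N·m (work = force × distance),
    = kg·m²·s⁻².
So J² = kg²·m⁴·s⁻⁴.
Combining: cd·F·m²·C·J² = cd · (kg⁻¹·m⁻²·s⁴·A²) · m² · (s·A) · (kg²·m⁴·s⁻⁴) = kg·m⁴·s·A³·cd.
The exponent of s is 1.

1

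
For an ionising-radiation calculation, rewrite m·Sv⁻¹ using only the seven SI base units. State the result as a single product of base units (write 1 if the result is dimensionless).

Sv = m²·s⁻².
So Sv⁻¹ = m⁻²·s².
Combining: m·Sv⁻¹ = m · (m⁻²·s²) = m⁻¹·s².

m⁻¹·s²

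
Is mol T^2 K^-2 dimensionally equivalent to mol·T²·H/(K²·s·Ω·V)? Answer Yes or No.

Left side:
  T = Wb/m² (flux density = flux per area),
      = kg·s⁻²·A⁻¹.
  So T² = kg²·s⁻⁴·A⁻².
  Combining: mol·T²·K⁻² = mol · (kg²·s⁻⁴·A⁻²) · K⁻² = kg²·s⁻⁴·A⁻²·K⁻²·mol.
Right side:
  T = Wb/m² (flux density = flux per area),
      = kg·s⁻²·A⁻¹.
  So T² = kg²·s⁻⁴·A⁻².
  Ω = V/A (resistance = voltage per current),
      = kg·m²·s⁻³·A⁻².
  So Ω⁻¹ = kg⁻¹·m⁻²·s³·A².
  H = Wb/A (inductance = flux per current),
      = kg·m²·s⁻²·A⁻².
  V = W/A (potential = power per current),
      = kg·m²·s⁻³·A⁻¹.
  So V⁻¹ = kg⁻¹·m⁻²·s³·A.
  Combining: mol·K⁻²·s⁻¹·T²·Ω⁻¹·H·V⁻¹ = mol · K⁻² · s⁻¹ · (kg²·s⁻⁴·A⁻²) · (kg⁻¹·m⁻²·s³·A²) · (kg·m²·s⁻²·A⁻²) · (kg⁻¹·m⁻²·s³·A) = kg·m⁻²·s⁻¹·A⁻¹·K⁻²·mol.
Left is kg²·s⁻⁴·A⁻²·K⁻²·mol; right is kg·m⁻²·s⁻¹·A⁻¹·K⁻²·mol — different.

No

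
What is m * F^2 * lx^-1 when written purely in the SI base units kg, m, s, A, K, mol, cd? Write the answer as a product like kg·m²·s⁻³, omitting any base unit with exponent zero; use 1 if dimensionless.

kg⁻²·m⁻¹·s⁸·A⁴·cd⁻¹

F = kg⁻¹·m⁻²·s⁴·A².
So F² = kg⁻²·m⁻⁴·s⁸·A⁴.
lx = m⁻²·cd.
So lx⁻¹ = m²·cd⁻¹.
Combining: m·F²·lx⁻¹ = m · (kg⁻²·m⁻⁴·s⁸·A⁴) · (m²·cd⁻¹) = kg⁻²·m⁻¹·s⁸·A⁴·cd⁻¹.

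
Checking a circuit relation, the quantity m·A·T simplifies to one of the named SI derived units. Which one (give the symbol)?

T = Wb/m² (flux density = flux per area),
    = kg·s⁻²·A⁻¹.
Combining: m·A·T = m · A · (kg·s⁻²·A⁻¹) = kg·m·s⁻².
kg·m·s⁻² is the base-SI form of the newton.

N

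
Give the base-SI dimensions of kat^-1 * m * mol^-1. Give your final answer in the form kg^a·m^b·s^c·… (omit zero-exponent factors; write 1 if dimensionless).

kat = mol/s = s⁻¹·mol (catalytic activity).
So kat⁻¹ = s·mol⁻¹.
Combining: kat⁻¹·m·mol⁻¹ = (s·mol⁻¹) · m · mol⁻¹ = m·s·mol⁻².

m·s·mol⁻²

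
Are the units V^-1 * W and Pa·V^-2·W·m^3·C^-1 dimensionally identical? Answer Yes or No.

Yes

Left side:
  V = W/A (potential = power per current),
      = kg·m²·s⁻³·A⁻¹.
  So V⁻¹ = kg⁻¹·m⁻²·s³·A.
  W = J/s (power = energy per time),
      = kg·m²·s⁻³.
  Combining: V⁻¹·W = (kg⁻¹·m⁻²·s³·A) · (kg·m²·s⁻³) = A.
Right side:
  Pa = N/m² (pressure = force per area),
      = kg·m⁻¹·s⁻².
  V = W/A (potential = power per current),
      = kg·m²·s⁻³·A⁻¹.
  So V⁻² = kg⁻²·m⁻⁴·s⁶·A².
  W = J/s (power = energy per time),
      = kg·m²·s⁻³.
  C = A·s = s·A (charge = current × time).
  So C⁻¹ = s⁻¹·A⁻¹.
  Combining: Pa·V⁻²·W·m³·C⁻¹ = (kg·m⁻¹·s⁻²) · (kg⁻²·m⁻⁴·s⁶·A²) · (kg·m²·s⁻³) · m³ · (s⁻¹·A⁻¹) = A.
Both reduce to A.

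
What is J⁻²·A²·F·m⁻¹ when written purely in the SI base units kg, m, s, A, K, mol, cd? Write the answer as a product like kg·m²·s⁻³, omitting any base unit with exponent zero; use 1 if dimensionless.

kg⁻³·m⁻⁷·s⁸·A⁴

J = N·m (work = force × distance),
    = kg·m²·s⁻².
So J⁻² = kg⁻²·m⁻⁴·s⁴.
F = C/V (capacitance = charge per voltage),
    = A·s/(kg·m²·s⁻³·A⁻¹) (substituting C and V),
    = kg⁻¹·m⁻²·s⁴·A².
Combining: J⁻²·A²·F·m⁻¹ = (kg⁻²·m⁻⁴·s⁴) · A² · (kg⁻¹·m⁻²·s⁴·A²) · m⁻¹ = kg⁻³·m⁻⁷·s⁸·A⁴.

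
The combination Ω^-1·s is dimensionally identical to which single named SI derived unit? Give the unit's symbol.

Ω = kg·m²·s⁻³·A⁻².
So Ω⁻¹ = kg⁻¹·m⁻²·s³·A².
Combining: Ω⁻¹·s = (kg⁻¹·m⁻²·s³·A²) · s = kg⁻¹·m⁻²·s⁴·A².
kg⁻¹·m⁻²·s⁴·A² is the base-SI form of the farad.

F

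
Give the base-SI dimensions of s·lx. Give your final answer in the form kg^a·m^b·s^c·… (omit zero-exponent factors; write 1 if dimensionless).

lx = m⁻²·cd.
Combining: s·lx = s · (m⁻²·cd) = m⁻²·s·cd.

m⁻²·s·cd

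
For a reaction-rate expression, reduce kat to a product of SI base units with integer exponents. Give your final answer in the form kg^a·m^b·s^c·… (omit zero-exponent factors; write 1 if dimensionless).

s⁻¹·mol

kat = mol/s = s⁻¹·mol (catalytic activity).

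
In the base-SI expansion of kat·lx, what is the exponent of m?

-2

kat = mol/s = s⁻¹·mol (catalytic activity).
lx = lm/m² (illuminance = luminous flux per area),
    = m⁻²·cd.
Combining: kat·lx = (s⁻¹·mol) · (m⁻²·cd) = m⁻²·s⁻¹·mol·cd.
The exponent of m is -2.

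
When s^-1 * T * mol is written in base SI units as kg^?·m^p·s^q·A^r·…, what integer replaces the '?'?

T = Wb/m² (flux density = flux per area),
    = kg·s⁻²·A⁻¹.
Combining: s⁻¹·T·mol = s⁻¹ · (kg·s⁻²·A⁻¹) · mol = kg·s⁻³·A⁻¹·mol.
The exponent of kg is 1.

1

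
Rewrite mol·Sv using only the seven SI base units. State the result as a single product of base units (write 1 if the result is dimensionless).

m²·s⁻²·mol

Sv = J/kg (equivalent dose = energy per mass),
    = m²·s⁻².
Combining: mol·Sv = mol · (m²·s⁻²) = m²·s⁻²·mol.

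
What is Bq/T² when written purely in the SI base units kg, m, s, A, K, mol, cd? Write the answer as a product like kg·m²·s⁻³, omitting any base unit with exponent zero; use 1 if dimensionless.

Bq = s⁻¹.
T = kg·s⁻²·A⁻¹.
So T⁻² = kg⁻²·s⁴·A².
Combining: Bq·T⁻² = s⁻¹ · (kg⁻²·s⁴·A²) = kg⁻²·s³·A².

kg⁻²·s³·A²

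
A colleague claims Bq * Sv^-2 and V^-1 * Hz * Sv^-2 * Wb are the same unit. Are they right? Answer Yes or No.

Left side:
  Bq = 1/s = s⁻¹ (activity is decays per second).
  Sv = J/kg (equivalent dose = energy per mass),
      = m²·s⁻².
  So Sv⁻² = m⁻⁴·s⁴.
  Combining: Bq·Sv⁻² = s⁻¹ · (m⁻⁴·s⁴) = m⁻⁴·s³.
Right side:
  V = W/A (potential = power per current),
      = kg·m²·s⁻³·A⁻¹.
  So V⁻¹ = kg⁻¹·m⁻²·s³·A.
  Hz = 1/s = s⁻¹ (frequency is cycles per second).
  Sv = J/kg (equivalent dose = energy per mass),
      = m²·s⁻².
  So Sv⁻² = m⁻⁴·s⁴.
  Wb = V·s (flux: a volt is a weber per second),
      = kg·m²·s⁻²·A⁻¹.
  Combining: V⁻¹·Hz·Sv⁻²·Wb = (kg⁻¹·m⁻²·s³·A) · s⁻¹ · (m⁻⁴·s⁴) · (kg·m²·s⁻²·A⁻¹) = m⁻⁴·s⁴.
Left is m⁻⁴·s³; right is m⁻⁴·s⁴ — different.

No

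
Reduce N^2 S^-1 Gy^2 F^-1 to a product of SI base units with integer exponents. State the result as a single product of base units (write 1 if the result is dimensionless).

N = kg·m/s² = kg·m·s⁻² (force = mass × acceleration).
So N² = kg²·m²·s⁻⁴.
S = 1/Ω (conductance is reciprocal resistance),
    = kg⁻¹·m⁻²·s³·A².
So S⁻¹ = kg·m²·s⁻³·A⁻².
Gy = J/kg (absorbed dose = energy per mass),
    = m²·s⁻².
So Gy² = m⁴·s⁻⁴.
F = C/V (capacitance = charge per voltage),
    = A·s/(kg·m²·s⁻³·A⁻¹) (substituting C and V),
    = kg⁻¹·m⁻²·s⁴·A².
So F⁻¹ = kg·m²·s⁻⁴·A⁻².
Combining: N²·S⁻¹·Gy²·F⁻¹ = (kg²·m²·s⁻⁴) · (kg·m²·s⁻³·A⁻²) · (m⁴·s⁻⁴) · (kg·m²·s⁻⁴·A⁻²) = kg⁴·m¹⁰·s⁻¹⁵·A⁻⁴.

kg⁴·m¹⁰·s⁻¹⁵·A⁻⁴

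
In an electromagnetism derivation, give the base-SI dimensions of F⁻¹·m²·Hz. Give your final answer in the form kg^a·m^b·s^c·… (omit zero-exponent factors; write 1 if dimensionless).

kg·m⁴·s⁻⁵·A⁻²

F = C/V (capacitance = charge per voltage),
    = A·s/(kg·m²·s⁻³·A⁻¹) (substituting C and V),
    = kg⁻¹·m⁻²·s⁴·A².
So F⁻¹ = kg·m²·s⁻⁴·A⁻².
Hz = 1/s = s⁻¹ (frequency is cycles per second).
Combining: F⁻¹·m²·Hz = (kg·m²·s⁻⁴·A⁻²) · m² · s⁻¹ = kg·m⁴·s⁻⁵·A⁻².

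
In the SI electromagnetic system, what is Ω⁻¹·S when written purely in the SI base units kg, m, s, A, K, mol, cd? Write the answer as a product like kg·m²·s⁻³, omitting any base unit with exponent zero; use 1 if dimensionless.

kg⁻²·m⁻⁴·s⁶·A⁴

Ω = V/A (resistance = voltage per current),
    = kg·m²·s⁻³·A⁻².
So Ω⁻¹ = kg⁻¹·m⁻²·s³·A².
S = 1/Ω (conductance is reciprocal resistance),
    = kg⁻¹·m⁻²·s³·A².
Combining: Ω⁻¹·S = (kg⁻¹·m⁻²·s³·A²) · (kg⁻¹·m⁻²·s³·A²) = kg⁻²·m⁻⁴·s⁶·A⁴.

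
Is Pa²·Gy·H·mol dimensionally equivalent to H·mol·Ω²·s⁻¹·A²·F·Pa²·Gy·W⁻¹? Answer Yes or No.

Yes

Left side:
  Pa = kg·m⁻¹·s⁻².
  So Pa² = kg²·m⁻²·s⁻⁴.
  Gy = m²·s⁻².
  H = kg·m²·s⁻²·A⁻².
  Combining: Pa²·Gy·H·mol = (kg²·m⁻²·s⁻⁴) · (m²·s⁻²) · (kg·m²·s⁻²·A⁻²) · mol = kg³·m²·s⁻⁸·A⁻²·mol.
Right side:
  H = kg·m²·s⁻²·A⁻².
  Ω = kg·m²·s⁻³·A⁻².
  So Ω² = kg²·m⁴·s⁻⁶·A⁻⁴.
  F = kg⁻¹·m⁻²·s⁴·A².
  Pa = kg·m⁻¹·s⁻².
  So Pa² = kg²·m⁻²·s⁻⁴.
  Gy = m²·s⁻².
  W = kg·m²·s⁻³.
  So W⁻¹ = kg⁻¹·m⁻²·s³.
  Combining: H·mol·Ω²·s⁻¹·A²·F·Pa²·Gy·W⁻¹ = (kg·m²·s⁻²·A⁻²) · mol · (kg²·m⁴·s⁻⁶·A⁻⁴) · s⁻¹ · A² · (kg⁻¹·m⁻²·s⁴·A²) · (kg²·m⁻²·s⁻⁴) · (m²·s⁻²) · (kg⁻¹·m⁻²·s³) = kg³·m²·s⁻⁸·A⁻²·mol.
Both reduce to kg³·m²·s⁻⁸·A⁻²·mol.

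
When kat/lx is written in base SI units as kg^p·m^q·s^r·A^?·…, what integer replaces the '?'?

kat = s⁻¹·mol.
lx = m⁻²·cd.
So lx⁻¹ = m²·cd⁻¹.
Combining: kat·lx⁻¹ = (s⁻¹·mol) · (m²·cd⁻¹) = m²·s⁻¹·mol·cd⁻¹.
The exponent of A is 0.

0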